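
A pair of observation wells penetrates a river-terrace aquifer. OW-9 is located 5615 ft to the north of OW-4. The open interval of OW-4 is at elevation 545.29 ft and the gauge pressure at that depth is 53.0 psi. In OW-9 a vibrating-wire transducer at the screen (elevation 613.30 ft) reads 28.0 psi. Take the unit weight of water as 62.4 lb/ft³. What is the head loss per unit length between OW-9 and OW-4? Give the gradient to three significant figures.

i ≈ 0.00184 ft/ft

Pressure head at OW-4: ψ = 144·P/γ = 144 × 53.0 / 62.4 = 122.31 ft.
Total head at OW-4: h = z + ψ = 545.29 + 122.31 = 667.60 ft.
Pressure head at OW-9: ψ = 144·P/γ = 144 × 28.0 / 62.4 = 64.62 ft.
Total head at OW-9: h = z + ψ = 613.30 + 64.62 = 677.92 ft.
Head difference: h(OW-4) − h(OW-9) = 667.60 − 677.92 = -10.32 ft.
Hydraulic gradient: i = |Δh| / L = 10.32 / 5615 = 0.00184.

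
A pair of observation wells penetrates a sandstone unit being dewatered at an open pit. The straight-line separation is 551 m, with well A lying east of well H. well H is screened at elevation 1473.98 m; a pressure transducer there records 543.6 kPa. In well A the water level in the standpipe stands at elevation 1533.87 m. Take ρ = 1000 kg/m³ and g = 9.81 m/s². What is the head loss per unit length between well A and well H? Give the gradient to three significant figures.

Pressure head at well H: ψ = P/(ρg) = 543.6×1000 / (1000 × 9.81) = 55.41 m.
Total head at well H: h = z + ψ = 1473.98 + 55.41 = 1529.39 m.
Total head at well A: h = 1533.87 m (water level in the piezometer is the total head).
Head difference: h(well H) − h(well A) = 1529.39 − 1533.87 = -4.48 m.
Hydraulic gradient: i = |Δh| / L = 4.48 / 551 = 0.00813.

i ≈ 0.00813 m/m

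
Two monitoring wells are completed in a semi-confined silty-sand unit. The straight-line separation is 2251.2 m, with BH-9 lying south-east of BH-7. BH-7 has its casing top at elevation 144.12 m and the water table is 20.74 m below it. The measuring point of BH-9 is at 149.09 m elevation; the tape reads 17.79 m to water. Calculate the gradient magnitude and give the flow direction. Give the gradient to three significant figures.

i ≈ 0.00352; groundwater flows toward the north-west

Total head at BH-7: h = 144.12 − 20.74 = 123.38 m.
Total head at BH-9: h = 149.09 − 17.79 = 131.30 m.
Head difference: h(BH-7) − h(BH-9) = 123.38 − 131.30 = -7.92 m.
Hydraulic gradient: i = |Δh| / L = 7.92 / 2251.2 = 0.00352.
Flow is from higher to lower head: from BH-9 toward BH-7, i.e. toward the north-west.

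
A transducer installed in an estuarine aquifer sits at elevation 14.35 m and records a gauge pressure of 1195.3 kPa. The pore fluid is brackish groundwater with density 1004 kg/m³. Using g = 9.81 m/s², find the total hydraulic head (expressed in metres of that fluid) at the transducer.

ψ = P/(ρg) = 1195.3×1000 / (1004 × 9.81) = 121.36 m.
h = z + ψ = 14.35 + 121.36 = 135.71 m.

h ≈ 135.71 m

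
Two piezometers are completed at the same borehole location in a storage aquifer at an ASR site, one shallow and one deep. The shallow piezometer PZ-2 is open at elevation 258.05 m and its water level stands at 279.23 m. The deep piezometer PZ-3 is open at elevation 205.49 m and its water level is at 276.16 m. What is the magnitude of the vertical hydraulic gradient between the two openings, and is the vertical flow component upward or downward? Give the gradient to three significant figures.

|i_v| ≈ 0.0584; vertical flow is downward

Total head at PZ-2: h = 279.23 m (water level in the standpipe).
Total head at PZ-3: h = 276.16 m.
Δh = h(PZ-2) − h(PZ-3) = 279.23 − 276.16 = 3.07 m.
Vertical separation Δz = 258.05 − 205.49 = 52.56 m.
|i_v| = |Δh| / Δz = 3.07 / 52.56 = 0.0584.
Head is higher in the shallow piezometer, so vertical flow is downward (recharge condition).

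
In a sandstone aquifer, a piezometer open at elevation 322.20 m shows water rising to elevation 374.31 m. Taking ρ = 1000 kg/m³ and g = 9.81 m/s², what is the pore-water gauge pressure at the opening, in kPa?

Pressure head ψ = h − z = 374.31 − 322.20 = 52.11 m.
P = ρgψ = 1000 × 9.81 × 52.11 = 511199 Pa ≈ 511 kPa.

P ≈ 511 kPa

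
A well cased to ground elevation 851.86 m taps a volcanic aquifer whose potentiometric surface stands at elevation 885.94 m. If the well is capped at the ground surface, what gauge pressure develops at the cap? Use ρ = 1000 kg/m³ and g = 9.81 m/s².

Head above the cap: Δh = 885.94 − 851.86 = 34.08 m.
P = ρgΔh = 1000 × 9.81 × 34.08 = 334325 Pa ≈ 334 kPa.

P ≈ 334 kPa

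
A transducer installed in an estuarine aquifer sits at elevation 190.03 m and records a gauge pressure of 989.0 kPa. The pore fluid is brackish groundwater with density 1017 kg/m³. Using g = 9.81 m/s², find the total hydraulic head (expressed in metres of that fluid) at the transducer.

h ≈ 289.16 m

ψ = P/(ρg) = 989.0×1000 / (1017 × 9.81) = 99.13 m.
h = z + ψ = 190.03 + 99.13 = 289.16 m.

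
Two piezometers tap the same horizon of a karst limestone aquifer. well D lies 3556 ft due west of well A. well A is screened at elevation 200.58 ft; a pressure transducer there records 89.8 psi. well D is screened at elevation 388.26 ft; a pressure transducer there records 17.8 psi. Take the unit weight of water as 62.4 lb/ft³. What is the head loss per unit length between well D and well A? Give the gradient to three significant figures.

i ≈ 0.00605 ft/ft

Pressure head at well A: ψ = 144·P/γ = 144 × 89.8 / 62.4 = 207.23 ft.
Total head at well A: h = z + ψ = 200.58 + 207.23 = 407.81 ft.
Pressure head at well D: ψ = 144·P/γ = 144 × 17.8 / 62.4 = 41.08 ft.
Total head at well D: h = z + ψ = 388.26 + 41.08 = 429.34 ft.
Head difference: h(well A) − h(well D) = 407.81 − 429.34 = -21.53 ft.
Hydraulic gradient: i = |Δh| / L = 21.53 / 3556 = 0.00605.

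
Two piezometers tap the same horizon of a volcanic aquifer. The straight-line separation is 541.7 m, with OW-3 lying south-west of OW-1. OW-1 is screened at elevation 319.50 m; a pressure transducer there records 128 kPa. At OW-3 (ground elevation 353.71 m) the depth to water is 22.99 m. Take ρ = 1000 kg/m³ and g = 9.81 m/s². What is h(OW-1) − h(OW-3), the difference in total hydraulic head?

Δh ≈ 1.83 m

Pressure head at OW-1: ψ = P/(ρg) = 128×1000 / (1000 × 9.81) = 13.05 m.
Total head at OW-1: h = z + ψ = 319.50 + 13.05 = 332.55 m.
Total head at OW-3: h = 353.71 − 22.99 = 330.72 m.
Head difference: h(OW-1) − h(OW-3) = 332.55 − 330.72 = 1.83 m.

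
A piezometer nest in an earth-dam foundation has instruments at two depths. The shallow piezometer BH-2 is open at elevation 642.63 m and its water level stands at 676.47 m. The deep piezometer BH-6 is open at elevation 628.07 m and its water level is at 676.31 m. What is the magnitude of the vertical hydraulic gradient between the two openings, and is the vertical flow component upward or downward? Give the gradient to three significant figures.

|i_v| ≈ 0.0110; vertical flow is downward

Total head at BH-2: h = 676.47 m (water level in the standpipe).
Total head at BH-6: h = 676.31 m.
Δh = h(BH-2) − h(BH-6) = 676.47 − 676.31 = 0.16 m.
Vertical separation Δz = 642.63 − 628.07 = 14.56 m.
|i_v| = |Δh| / Δz = 0.16 / 14.56 = 0.0110.
Head is higher in the shallow piezometer, so vertical flow is downward (recharge condition).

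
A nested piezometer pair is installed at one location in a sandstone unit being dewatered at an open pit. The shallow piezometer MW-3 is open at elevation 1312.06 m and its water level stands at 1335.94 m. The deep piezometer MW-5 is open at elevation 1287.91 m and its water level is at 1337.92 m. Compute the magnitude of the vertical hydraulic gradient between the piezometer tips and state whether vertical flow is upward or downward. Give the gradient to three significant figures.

|i_v| ≈ 0.0820; vertical flow is upward

Total head at MW-3: h = 1335.94 m (water level in the standpipe).
Total head at MW-5: h = 1337.92 m.
Δh = h(MW-3) − h(MW-5) = 1335.94 − 1337.92 = -1.98 m.
Vertical separation Δz = 1312.06 − 1287.91 = 24.15 m.
|i_v| = |Δh| / Δz = 1.98 / 24.15 = 0.0820.
Head is higher in the deep piezometer, so vertical flow is upward (discharge condition).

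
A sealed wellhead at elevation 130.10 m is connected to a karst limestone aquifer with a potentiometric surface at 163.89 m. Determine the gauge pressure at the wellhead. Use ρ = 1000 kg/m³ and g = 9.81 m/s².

Head above the cap: Δh = 163.89 − 130.10 = 33.79 m.
P = ρgΔh = 1000 × 9.81 × 33.79 = 331480 Pa ≈ 331 kPa.

P ≈ 331 kPa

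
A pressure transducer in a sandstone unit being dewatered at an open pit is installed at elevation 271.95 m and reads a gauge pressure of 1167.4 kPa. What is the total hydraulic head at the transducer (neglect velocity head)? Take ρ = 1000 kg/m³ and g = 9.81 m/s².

ψ = P/(ρg) = 1167.4×1000 / (1000 × 9.81) = 119.00 m.
h = z + ψ = 271.95 + 119.00 = 390.95 m.

h ≈ 390.95 m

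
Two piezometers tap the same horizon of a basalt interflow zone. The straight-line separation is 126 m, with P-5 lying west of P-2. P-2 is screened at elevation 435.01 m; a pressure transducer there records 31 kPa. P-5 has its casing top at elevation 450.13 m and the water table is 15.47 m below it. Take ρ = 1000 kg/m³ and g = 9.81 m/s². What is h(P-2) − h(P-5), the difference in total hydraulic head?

Δh ≈ 3.51 m

Pressure head at P-2: ψ = P/(ρg) = 31×1000 / (1000 × 9.81) = 3.16 m.
Total head at P-2: h = z + ψ = 435.01 + 3.16 = 438.17 m.
Total head at P-5: h = 450.13 − 15.47 = 434.66 m.
Head difference: h(P-2) − h(P-5) = 438.17 − 434.66 = 3.51 m.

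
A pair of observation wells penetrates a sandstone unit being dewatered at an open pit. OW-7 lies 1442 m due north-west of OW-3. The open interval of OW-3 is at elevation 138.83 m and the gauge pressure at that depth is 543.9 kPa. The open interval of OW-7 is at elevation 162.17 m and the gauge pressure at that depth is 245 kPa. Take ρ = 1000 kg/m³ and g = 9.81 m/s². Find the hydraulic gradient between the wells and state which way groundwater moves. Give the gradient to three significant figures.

i ≈ 0.00494; groundwater flows toward the north-west

Pressure head at OW-3: ψ = P/(ρg) = 543.9×1000 / (1000 × 9.81) = 55.44 m.
Total head at OW-3: h = z + ψ = 138.83 + 55.44 = 194.27 m.
Pressure head at OW-7: ψ = P/(ρg) = 245×1000 / (1000 × 9.81) = 24.97 m.
Total head at OW-7: h = z + ψ = 162.17 + 24.97 = 187.14 m.
Head difference: h(OW-3) − h(OW-7) = 194.27 − 187.14 = 7.13 m.
Hydraulic gradient: i = |Δh| / L = 7.13 / 1442 = 0.00494.
Flow is from higher to lower head: from OW-3 toward OW-7, i.e. toward the north-west.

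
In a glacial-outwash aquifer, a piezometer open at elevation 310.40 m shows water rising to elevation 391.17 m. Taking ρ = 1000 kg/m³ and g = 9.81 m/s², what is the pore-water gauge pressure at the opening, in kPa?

Pressure head ψ = h − z = 391.17 − 310.40 = 80.77 m.
P = ρgψ = 1000 × 9.81 × 80.77 = 792354 Pa ≈ 792 kPa.

P ≈ 792 kPa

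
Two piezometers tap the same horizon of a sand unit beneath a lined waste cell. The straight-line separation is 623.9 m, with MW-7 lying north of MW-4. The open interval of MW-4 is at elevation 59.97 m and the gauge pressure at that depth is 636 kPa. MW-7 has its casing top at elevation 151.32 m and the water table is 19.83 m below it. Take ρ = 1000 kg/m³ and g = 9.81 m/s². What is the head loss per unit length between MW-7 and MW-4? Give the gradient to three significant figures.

Pressure head at MW-4: ψ = P/(ρg) = 636×1000 / (1000 × 9.81) = 64.83 m.
Total head at MW-4: h = z + ψ = 59.97 + 64.83 = 124.80 m.
Total head at MW-7: h = 151.32 − 19.83 = 131.49 m.
Head difference: h(MW-4) − h(MW-7) = 124.80 − 131.49 = -6.69 m.
Hydraulic gradient: i = |Δh| / L = 6.69 / 623.9 = 0.0107.

i ≈ 0.0107 m/m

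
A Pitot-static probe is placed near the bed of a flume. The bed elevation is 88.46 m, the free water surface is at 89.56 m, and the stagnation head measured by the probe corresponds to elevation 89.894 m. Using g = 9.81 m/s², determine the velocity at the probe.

Near the bed, under hydrostatic conditions, the piezometric head (z + ψ) equals the free-surface elevation, 89.56 m.
Velocity head = total − piezometric = 89.894 − 89.56 = 0.334 m.
v = √(2g·h_v) = √(2 × 9.81 × 0.334) = 2.56 m/s.

v ≈ 2.56 m/s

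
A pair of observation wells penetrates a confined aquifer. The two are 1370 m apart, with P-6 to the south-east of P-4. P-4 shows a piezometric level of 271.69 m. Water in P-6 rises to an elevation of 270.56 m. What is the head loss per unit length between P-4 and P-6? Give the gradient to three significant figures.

i ≈ 0.000825 m/m

Total head at P-4: h = 271.69 m (water level in the piezometer is the total head).
Total head at P-6: h = 270.56 m (water level in the piezometer is the total head).
Head difference: h(P-4) − h(P-6) = 271.69 − 270.56 = 1.13 m.
Hydraulic gradient: i = |Δh| / L = 1.13 / 1370 = 0.000825.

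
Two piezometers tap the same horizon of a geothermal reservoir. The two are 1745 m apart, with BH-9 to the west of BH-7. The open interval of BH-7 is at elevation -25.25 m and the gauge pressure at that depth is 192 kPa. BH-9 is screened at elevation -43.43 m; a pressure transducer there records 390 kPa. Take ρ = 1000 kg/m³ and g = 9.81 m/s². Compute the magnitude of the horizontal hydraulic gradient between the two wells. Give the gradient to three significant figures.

Pressure head at BH-7: ψ = P/(ρg) = 192×1000 / (1000 × 9.81) = 19.57 m.
Total head at BH-7: h = z + ψ = -25.25 + 19.57 = -5.68 m.
Pressure head at BH-9: ψ = P/(ρg) = 390×1000 / (1000 × 9.81) = 39.76 m.
Total head at BH-9: h = z + ψ = -43.43 + 39.76 = -3.67 m.
Head difference: h(BH-7) − h(BH-9) = -5.68 − (-3.67) = -2.01 m.
Hydraulic gradient: i = |Δh| / L = 2.01 / 1745 = 0.00115.

i ≈ 0.00115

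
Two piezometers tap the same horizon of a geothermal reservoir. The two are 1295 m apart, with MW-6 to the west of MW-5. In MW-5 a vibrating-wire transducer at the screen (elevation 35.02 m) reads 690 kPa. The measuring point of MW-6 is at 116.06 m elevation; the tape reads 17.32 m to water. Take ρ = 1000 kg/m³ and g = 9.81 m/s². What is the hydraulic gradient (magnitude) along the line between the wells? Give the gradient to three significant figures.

Pressure head at MW-5: ψ = P/(ρg) = 690×1000 / (1000 × 9.81) = 70.34 m.
Total head at MW-5: h = z + ψ = 35.02 + 70.34 = 105.36 m.
Total head at MW-6: h = 116.06 − 17.32 = 98.74 m.
Head difference: h(MW-5) − h(MW-6) = 105.36 − 98.74 = 6.62 m.
Hydraulic gradient: i = |Δh| / L = 6.62 / 1295 = 0.00511.

i ≈ 0.00511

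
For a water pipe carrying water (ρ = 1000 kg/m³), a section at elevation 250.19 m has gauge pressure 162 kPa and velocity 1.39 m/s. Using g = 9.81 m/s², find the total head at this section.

Pressure head ψ = P/(ρg) = 162×1000 / (1000 × 9.81) = 16.51 m.
Velocity head = v²/(2g) = 1.39² / (2 × 9.81) = 0.098 m.
h = z + ψ + v²/(2g) = 250.19 + 16.51 + 0.098 = 266.80 m.

h ≈ 266.80 m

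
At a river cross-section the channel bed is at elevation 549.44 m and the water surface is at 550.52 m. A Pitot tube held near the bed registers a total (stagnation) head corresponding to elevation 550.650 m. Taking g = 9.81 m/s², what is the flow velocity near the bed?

v ≈ 1.60 m/s

Near the bed, under hydrostatic conditions, the piezometric head (z + ψ) equals the free-surface elevation, 550.52 m.
Velocity head = total − piezometric = 550.650 − 550.52 = 0.130 m.
v = √(2g·h_v) = √(2 × 9.81 × 0.130) = 1.60 m/s.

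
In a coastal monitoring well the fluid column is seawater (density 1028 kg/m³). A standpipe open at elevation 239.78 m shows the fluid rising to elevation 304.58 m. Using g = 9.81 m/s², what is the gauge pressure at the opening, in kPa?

Pressure head ψ = h − z = 304.58 − 239.78 = 64.80 m.
P = ρgψ = 1028 × 9.81 × 64.80 = 653487 Pa ≈ 653 kPa.

P ≈ 653 kPa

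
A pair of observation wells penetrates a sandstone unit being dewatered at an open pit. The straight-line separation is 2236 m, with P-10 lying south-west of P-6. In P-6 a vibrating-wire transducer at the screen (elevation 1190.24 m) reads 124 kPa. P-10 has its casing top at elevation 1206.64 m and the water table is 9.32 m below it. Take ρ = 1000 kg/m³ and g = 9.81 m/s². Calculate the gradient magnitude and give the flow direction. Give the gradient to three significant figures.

Pressure head at P-6: ψ = P/(ρg) = 124×1000 / (1000 × 9.81) = 12.64 m.
Total head at P-6: h = z + ψ = 1190.24 + 12.64 = 1202.88 m.
Total head at P-10: h = 1206.64 − 9.32 = 1197.32 m.
Head difference: h(P-6) − h(P-10) = 1202.88 − 1197.32 = 5.56 m.
Hydraulic gradient: i = |Δh| / L = 5.56 / 2236 = 0.00249.
Flow is from higher to lower head: from P-6 toward P-10, i.e. toward the south-west.

i ≈ 0.00249; groundwater flows toward the south-west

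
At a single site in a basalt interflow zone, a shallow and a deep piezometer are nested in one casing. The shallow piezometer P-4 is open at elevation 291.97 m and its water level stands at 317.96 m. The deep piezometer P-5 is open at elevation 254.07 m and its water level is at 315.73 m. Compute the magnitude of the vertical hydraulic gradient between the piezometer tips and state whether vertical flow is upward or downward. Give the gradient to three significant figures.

Total head at P-4: h = 317.96 m (water level in the standpipe).
Total head at P-5: h = 315.73 m.
Δh = h(P-4) − h(P-5) = 317.96 − 315.73 = 2.23 m.
Vertical separation Δz = 291.97 − 254.07 = 37.90 m.
|i_v| = |Δh| / Δz = 2.23 / 37.90 = 0.0588.
Head is higher in the shallow piezometer, so vertical flow is downward (recharge condition).

|i_v| ≈ 0.0588; vertical flow is downward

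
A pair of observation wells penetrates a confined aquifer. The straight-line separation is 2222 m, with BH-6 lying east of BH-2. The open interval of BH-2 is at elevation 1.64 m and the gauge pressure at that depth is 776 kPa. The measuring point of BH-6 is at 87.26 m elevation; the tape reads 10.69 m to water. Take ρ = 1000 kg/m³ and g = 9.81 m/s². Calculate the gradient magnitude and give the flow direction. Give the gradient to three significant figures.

Pressure head at BH-2: ψ = P/(ρg) = 776×1000 / (1000 × 9.81) = 79.10 m.
Total head at BH-2: h = z + ψ = 1.64 + 79.10 = 80.74 m.
Total head at BH-6: h = 87.26 − 10.69 = 76.57 m.
Head difference: h(BH-2) − h(BH-6) = 80.74 − 76.57 = 4.17 m.
Hydraulic gradient: i = |Δh| / L = 4.17 / 2222 = 0.00188.
Flow is from higher to lower head: from BH-2 toward BH-6, i.e. toward the east.

i ≈ 0.00188; groundwater flows toward the east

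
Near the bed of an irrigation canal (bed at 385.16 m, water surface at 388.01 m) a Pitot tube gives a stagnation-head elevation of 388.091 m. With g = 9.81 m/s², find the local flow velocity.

Near the bed, under hydrostatic conditions, the piezometric head (z + ψ) equals the free-surface elevation, 388.01 m.
Velocity head = total − piezometric = 388.091 − 388.01 = 0.081 m.
v = √(2g·h_v) = √(2 × 9.81 × 0.081) = 1.26 m/s.

v ≈ 1.26 m/s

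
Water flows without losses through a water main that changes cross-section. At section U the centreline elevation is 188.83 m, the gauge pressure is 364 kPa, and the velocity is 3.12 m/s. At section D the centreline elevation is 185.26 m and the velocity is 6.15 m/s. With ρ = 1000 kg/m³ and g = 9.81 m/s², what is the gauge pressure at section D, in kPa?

P₂ ≈ 385 kPa

Pressure head at U: ψ₁ = P₁/(ρg) = 364×1000 / (1000 × 9.81) = 37.10 m.
Velocity heads: v₁²/2g = 3.12²/19.62 = 0.496 m; v₂²/2g = 6.15²/19.62 = 1.928 m.
Total head H = z₁ + ψ₁ + v₁²/2g = 188.83 + 37.10 + 0.496 = 226.43 m.
ψ₂ = H − z₂ − v₂²/2g = 226.43 − 185.26 − 1.928 = 39.24 m.
P₂ = ρgψ₂ = 1000 × 9.81 × 39.24 ≈ 385 kPa.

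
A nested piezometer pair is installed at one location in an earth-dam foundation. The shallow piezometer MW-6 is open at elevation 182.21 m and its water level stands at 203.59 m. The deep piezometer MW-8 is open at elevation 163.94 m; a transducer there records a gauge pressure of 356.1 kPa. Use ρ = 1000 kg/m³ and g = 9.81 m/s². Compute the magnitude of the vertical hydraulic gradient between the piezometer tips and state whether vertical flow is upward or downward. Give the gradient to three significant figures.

|i_v| ≈ 0.183; vertical flow is downward

Total head at MW-6: h = 203.59 m (water level in the standpipe).
Pressure head at MW-8: ψ = P/(ρg) = 356.1×1000 / (1000 × 9.81) = 36.30 m.
Total head at MW-8: h = z + ψ = 163.94 + 36.30 = 200.24 m.
Δh = h(MW-6) − h(MW-8) = 203.59 − 200.24 = 3.35 m.
Vertical separation Δz = 182.21 − 163.94 = 18.27 m.
|i_v| = |Δh| / Δz = 3.35 / 18.27 = 0.183.
Head is higher in the shallow piezometer, so vertical flow is downward (recharge condition).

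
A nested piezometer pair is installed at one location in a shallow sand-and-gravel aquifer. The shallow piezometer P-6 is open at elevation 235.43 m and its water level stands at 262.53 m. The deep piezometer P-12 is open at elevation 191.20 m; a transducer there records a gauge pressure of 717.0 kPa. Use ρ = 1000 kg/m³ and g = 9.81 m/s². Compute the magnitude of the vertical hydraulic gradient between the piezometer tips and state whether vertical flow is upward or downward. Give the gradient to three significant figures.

Total head at P-6: h = 262.53 m (water level in the standpipe).
Pressure head at P-12: ψ = P/(ρg) = 717.0×1000 / (1000 × 9.81) = 73.09 m.
Total head at P-12: h = z + ψ = 191.20 + 73.09 = 264.29 m.
Δh = h(P-6) − h(P-12) = 262.53 − 264.29 = -1.76 m.
Vertical separation Δz = 235.43 − 191.20 = 44.23 m.
|i_v| = |Δh| / Δz = 1.76 / 44.23 = 0.0398.
Head is higher in the deep piezometer, so vertical flow is upward (discharge condition).

|i_v| ≈ 0.0398; vertical flow is upward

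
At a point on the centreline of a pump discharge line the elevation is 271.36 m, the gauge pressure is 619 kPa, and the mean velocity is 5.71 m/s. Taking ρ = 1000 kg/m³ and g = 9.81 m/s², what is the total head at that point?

Pressure head ψ = P/(ρg) = 619×1000 / (1000 × 9.81) = 63.10 m.
Velocity head = v²/(2g) = 5.71² / (2 × 9.81) = 1.662 m.
h = z + ψ + v²/(2g) = 271.36 + 63.10 + 1.662 = 336.12 m.

h ≈ 336.12 m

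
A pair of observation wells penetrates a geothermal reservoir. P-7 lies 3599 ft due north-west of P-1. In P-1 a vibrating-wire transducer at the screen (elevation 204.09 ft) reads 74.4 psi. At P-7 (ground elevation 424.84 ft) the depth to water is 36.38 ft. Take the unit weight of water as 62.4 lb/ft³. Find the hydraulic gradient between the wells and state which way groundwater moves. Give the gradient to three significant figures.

Pressure head at P-1: ψ = 144·P/γ = 144 × 74.4 / 62.4 = 171.69 ft.
Total head at P-1: h = z + ψ = 204.09 + 171.69 = 375.78 ft.
Total head at P-7: h = 424.84 − 36.38 = 388.46 ft.
Head difference: h(P-1) − h(P-7) = 375.78 − 388.46 = -12.68 ft.
Hydraulic gradient: i = |Δh| / L = 12.68 / 3599 = 0.00352.
Flow is from higher to lower head: from P-7 toward P-1, i.e. toward the south-east.

i ≈ 0.00352; groundwater flows toward the south-east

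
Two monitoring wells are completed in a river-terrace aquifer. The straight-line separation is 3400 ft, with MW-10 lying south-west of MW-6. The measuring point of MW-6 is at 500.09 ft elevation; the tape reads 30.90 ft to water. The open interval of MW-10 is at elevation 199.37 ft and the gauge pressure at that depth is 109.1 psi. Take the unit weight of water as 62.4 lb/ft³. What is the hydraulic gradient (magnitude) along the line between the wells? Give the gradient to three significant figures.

i ≈ 0.00531

Total head at MW-6: h = 500.09 − 30.90 = 469.19 ft.
Pressure head at MW-10: ψ = 144·P/γ = 144 × 109.1 / 62.4 = 251.77 ft.
Total head at MW-10: h = z + ψ = 199.37 + 251.77 = 451.14 ft.
Head difference: h(MW-6) − h(MW-10) = 469.19 − 451.14 = 18.05 ft.
Hydraulic gradient: i = |Δh| / L = 18.05 / 3400 = 0.00531.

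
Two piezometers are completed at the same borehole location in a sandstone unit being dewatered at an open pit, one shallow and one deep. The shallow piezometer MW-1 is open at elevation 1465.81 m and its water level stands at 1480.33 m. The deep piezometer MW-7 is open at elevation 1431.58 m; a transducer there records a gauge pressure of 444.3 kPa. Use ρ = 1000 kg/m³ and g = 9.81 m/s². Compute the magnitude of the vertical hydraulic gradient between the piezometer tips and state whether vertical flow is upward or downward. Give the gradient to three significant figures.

|i_v| ≈ 0.101; vertical flow is downward

Total head at MW-1: h = 1480.33 m (water level in the standpipe).
Pressure head at MW-7: ψ = P/(ρg) = 444.3×1000 / (1000 × 9.81) = 45.29 m.
Total head at MW-7: h = z + ψ = 1431.58 + 45.29 = 1476.87 m.
Δh = h(MW-1) − h(MW-7) = 1480.33 − 1476.87 = 3.46 m.
Vertical separation Δz = 1465.81 − 1431.58 = 34.23 m.
|i_v| = |Δh| / Δz = 3.46 / 34.23 = 0.101.
Head is higher in the shallow piezometer, so vertical flow is downward (recharge condition).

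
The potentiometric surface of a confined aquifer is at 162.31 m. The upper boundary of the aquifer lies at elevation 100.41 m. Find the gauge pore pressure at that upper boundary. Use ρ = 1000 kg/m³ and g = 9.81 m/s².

P ≈ 607 kPa

Pressure head at the aquifer top: ψ = h − z = 162.31 − 100.41 = 61.90 m.
P = ρgψ = 1000 × 9.81 × 61.90 = 607239 Pa ≈ 607 kPa.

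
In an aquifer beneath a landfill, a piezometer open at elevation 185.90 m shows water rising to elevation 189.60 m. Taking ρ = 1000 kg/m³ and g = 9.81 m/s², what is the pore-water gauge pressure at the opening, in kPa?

P ≈ 36.3 kPa

Pressure head ψ = h − z = 189.60 − 185.90 = 3.70 m.
P = ρgψ = 1000 × 9.81 × 3.70 = 36297 Pa ≈ 36.3 kPa.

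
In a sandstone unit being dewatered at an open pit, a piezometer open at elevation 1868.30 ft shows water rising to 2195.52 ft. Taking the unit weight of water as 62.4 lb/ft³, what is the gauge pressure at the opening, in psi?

P ≈ 142 psi

Pressure head ψ = h − z = 2195.52 − 1868.30 = 327.22 ft.
P = γ·ψ / 144 = 62.4 × 327.22 / 144 = 142 psi.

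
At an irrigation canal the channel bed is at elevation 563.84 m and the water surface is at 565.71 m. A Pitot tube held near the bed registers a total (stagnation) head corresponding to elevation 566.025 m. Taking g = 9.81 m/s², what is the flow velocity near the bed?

Near the bed, under hydrostatic conditions, the piezometric head (z + ψ) equals the free-surface elevation, 565.71 m.
Velocity head = total − piezometric = 566.025 − 565.71 = 0.315 m.
v = √(2g·h_v) = √(2 × 9.81 × 0.315) = 2.49 m/s.

v ≈ 2.49 m/s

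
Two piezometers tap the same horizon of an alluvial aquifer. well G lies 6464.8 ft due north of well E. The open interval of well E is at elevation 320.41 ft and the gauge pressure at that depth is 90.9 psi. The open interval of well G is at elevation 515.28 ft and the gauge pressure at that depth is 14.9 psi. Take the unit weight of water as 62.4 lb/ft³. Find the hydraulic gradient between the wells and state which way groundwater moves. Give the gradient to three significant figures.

i ≈ 0.00301; groundwater flows toward the south

Pressure head at well E: ψ = 144·P/γ = 144 × 90.9 / 62.4 = 209.77 ft.
Total head at well E: h = z + ψ = 320.41 + 209.77 = 530.18 ft.
Pressure head at well G: ψ = 144·P/γ = 144 × 14.9 / 62.4 = 34.38 ft.
Total head at well G: h = z + ψ = 515.28 + 34.38 = 549.66 ft.
Head difference: h(well E) − h(well G) = 530.18 − 549.66 = -19.48 ft.
Hydraulic gradient: i = |Δh| / L = 19.48 / 6464.8 = 0.00301.
Flow is from higher to lower head: from well G toward well E, i.e. toward the south.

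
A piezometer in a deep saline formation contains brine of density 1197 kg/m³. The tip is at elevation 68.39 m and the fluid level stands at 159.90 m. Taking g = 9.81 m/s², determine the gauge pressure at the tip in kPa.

Pressure head ψ = h − z = 159.90 − 68.39 = 91.51 m.
P = ρgψ = 1197 × 9.81 × 91.51 = 1074563 Pa ≈ 1070 kPa.

P ≈ 1070 kPa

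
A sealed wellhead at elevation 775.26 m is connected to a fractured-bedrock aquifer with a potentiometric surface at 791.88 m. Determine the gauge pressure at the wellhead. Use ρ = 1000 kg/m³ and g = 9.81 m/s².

P ≈ 163 kPa

Head above the cap: Δh = 791.88 − 775.26 = 16.62 m.
P = ρgΔh = 1000 × 9.81 × 16.62 = 163042 Pa ≈ 163 kPa.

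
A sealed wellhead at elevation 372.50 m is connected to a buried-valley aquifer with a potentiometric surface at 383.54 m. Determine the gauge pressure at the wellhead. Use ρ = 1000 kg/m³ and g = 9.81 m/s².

Head above the cap: Δh = 383.54 − 372.50 = 11.04 m.
P = ρgΔh = 1000 × 9.81 × 11.04 = 108302 Pa ≈ 108 kPa.

P ≈ 108 kPa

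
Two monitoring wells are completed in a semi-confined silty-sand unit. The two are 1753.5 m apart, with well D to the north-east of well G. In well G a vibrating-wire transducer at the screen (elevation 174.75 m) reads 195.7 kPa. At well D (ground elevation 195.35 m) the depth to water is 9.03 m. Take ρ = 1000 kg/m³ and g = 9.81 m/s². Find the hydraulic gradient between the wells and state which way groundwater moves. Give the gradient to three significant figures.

i ≈ 0.00478; groundwater flows toward the north-east

Pressure head at well G: ψ = P/(ρg) = 195.7×1000 / (1000 × 9.81) = 19.95 m.
Total head at well G: h = z + ψ = 174.75 + 19.95 = 194.70 m.
Total head at well D: h = 195.35 − 9.03 = 186.32 m.
Head difference: h(well G) − h(well D) = 194.70 − 186.32 = 8.38 m.
Hydraulic gradient: i = |Δh| / L = 8.38 / 1753.5 = 0.00478.
Flow is from higher to lower head: from well G toward well D, i.e. toward the north-east.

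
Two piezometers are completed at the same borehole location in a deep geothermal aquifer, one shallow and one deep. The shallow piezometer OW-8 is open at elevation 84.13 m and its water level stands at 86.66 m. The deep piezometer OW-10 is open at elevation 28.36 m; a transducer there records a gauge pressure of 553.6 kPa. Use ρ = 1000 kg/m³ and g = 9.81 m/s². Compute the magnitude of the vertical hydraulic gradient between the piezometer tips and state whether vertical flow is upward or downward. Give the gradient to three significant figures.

|i_v| ≈ 0.0335; vertical flow is downward

Total head at OW-8: h = 86.66 m (water level in the standpipe).
Pressure head at OW-10: ψ = P/(ρg) = 553.6×1000 / (1000 × 9.81) = 56.43 m.
Total head at OW-10: h = z + ψ = 28.36 + 56.43 = 84.79 m.
Δh = h(OW-8) − h(OW-10) = 86.66 − 84.79 = 1.87 m.
Vertical separation Δz = 84.13 − 28.36 = 55.77 m.
|i_v| = |Δh| / Δz = 1.87 / 55.77 = 0.0335.
Head is higher in the shallow piezometer, so vertical flow is downward (recharge condition).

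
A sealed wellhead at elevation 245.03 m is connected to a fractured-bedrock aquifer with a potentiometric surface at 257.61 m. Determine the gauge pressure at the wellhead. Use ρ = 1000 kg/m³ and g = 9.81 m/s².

Head above the cap: Δh = 257.61 − 245.03 = 12.58 m.
P = ρgΔh = 1000 × 9.81 × 12.58 = 123410 Pa ≈ 123 kPa.

P ≈ 123 kPa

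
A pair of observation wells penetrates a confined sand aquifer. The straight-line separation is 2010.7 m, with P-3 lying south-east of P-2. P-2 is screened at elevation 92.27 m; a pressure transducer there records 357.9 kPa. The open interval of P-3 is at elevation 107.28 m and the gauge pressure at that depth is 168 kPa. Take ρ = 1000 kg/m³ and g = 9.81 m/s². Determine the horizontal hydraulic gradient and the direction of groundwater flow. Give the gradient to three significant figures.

Pressure head at P-2: ψ = P/(ρg) = 357.9×1000 / (1000 × 9.81) = 36.48 m.
Total head at P-2: h = z + ψ = 92.27 + 36.48 = 128.75 m.
Pressure head at P-3: ψ = P/(ρg) = 168×1000 / (1000 × 9.81) = 17.13 m.
Total head at P-3: h = z + ψ = 107.28 + 17.13 = 124.41 m.
Head difference: h(P-2) − h(P-3) = 128.75 − 124.41 = 4.34 m.
Hydraulic gradient: i = |Δh| / L = 4.34 / 2010.7 = 0.00216.
Flow is from higher to lower head: from P-2 toward P-3, i.e. toward the south-east.

i ≈ 0.00216; groundwater flows toward the south-east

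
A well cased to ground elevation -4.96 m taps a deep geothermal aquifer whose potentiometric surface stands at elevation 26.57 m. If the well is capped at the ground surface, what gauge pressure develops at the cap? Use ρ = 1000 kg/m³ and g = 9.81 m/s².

Head above the cap: Δh = 26.57 − (-4.96) = 31.53 m.
P = ρgΔh = 1000 × 9.81 × 31.53 = 309309 Pa ≈ 309 kPa.

P ≈ 309 kPa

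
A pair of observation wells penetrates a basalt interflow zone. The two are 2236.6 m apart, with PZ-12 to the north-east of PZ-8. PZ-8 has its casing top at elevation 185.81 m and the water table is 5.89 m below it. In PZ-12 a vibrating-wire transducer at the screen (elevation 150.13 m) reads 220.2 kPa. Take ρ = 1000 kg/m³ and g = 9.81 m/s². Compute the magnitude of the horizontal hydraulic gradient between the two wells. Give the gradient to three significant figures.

i ≈ 0.00328

Total head at PZ-8: h = 185.81 − 5.89 = 179.92 m.
Pressure head at PZ-12: ψ = P/(ρg) = 220.2×1000 / (1000 × 9.81) = 22.45 m.
Total head at PZ-12: h = z + ψ = 150.13 + 22.45 = 172.58 m.
Head difference: h(PZ-8) − h(PZ-12) = 179.92 − 172.58 = 7.34 m.
Hydraulic gradient: i = |Δh| / L = 7.34 / 2236.6 = 0.00328.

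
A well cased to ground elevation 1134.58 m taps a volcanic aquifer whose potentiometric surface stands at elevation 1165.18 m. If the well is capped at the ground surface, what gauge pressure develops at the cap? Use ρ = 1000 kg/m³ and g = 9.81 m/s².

P ≈ 300 kPa

Head above the cap: Δh = 1165.18 − 1134.58 = 30.60 m.
P = ρgΔh = 1000 × 9.81 × 30.60 = 300186 Pa ≈ 300 kPa.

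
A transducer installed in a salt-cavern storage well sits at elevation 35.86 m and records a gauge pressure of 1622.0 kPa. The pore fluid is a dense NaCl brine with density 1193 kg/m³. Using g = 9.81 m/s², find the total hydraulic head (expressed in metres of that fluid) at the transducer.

h ≈ 174.45 m

ψ = P/(ρg) = 1622.0×1000 / (1193 × 9.81) = 138.59 m.
h = z + ψ = 35.86 + 138.59 = 174.45 m.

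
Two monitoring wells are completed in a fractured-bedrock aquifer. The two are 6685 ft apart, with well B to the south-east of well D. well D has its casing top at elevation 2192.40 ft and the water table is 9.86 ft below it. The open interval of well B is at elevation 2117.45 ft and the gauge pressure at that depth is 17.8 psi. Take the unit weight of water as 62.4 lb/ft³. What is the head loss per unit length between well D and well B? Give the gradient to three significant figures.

i ≈ 0.00359 ft/ft

Total head at well D: h = 2192.40 − 9.86 = 2182.54 ft.
Pressure head at well B: ψ = 144·P/γ = 144 × 17.8 / 62.4 = 41.08 ft.
Total head at well B: h = z + ψ = 2117.45 + 41.08 = 2158.53 ft.
Head difference: h(well D) − h(well B) = 2182.54 − 2158.53 = 24.01 ft.
Hydraulic gradient: i = |Δh| / L = 24.01 / 6685 = 0.00359.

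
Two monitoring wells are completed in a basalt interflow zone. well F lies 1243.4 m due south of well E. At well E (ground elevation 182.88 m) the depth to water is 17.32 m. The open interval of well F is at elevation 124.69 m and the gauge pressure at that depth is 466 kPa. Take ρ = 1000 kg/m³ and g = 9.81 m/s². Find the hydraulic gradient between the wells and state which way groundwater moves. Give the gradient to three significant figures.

Total head at well E: h = 182.88 − 17.32 = 165.56 m.
Pressure head at well F: ψ = P/(ρg) = 466×1000 / (1000 × 9.81) = 47.50 m.
Total head at well F: h = z + ψ = 124.69 + 47.50 = 172.19 m.
Head difference: h(well E) − h(well F) = 165.56 − 172.19 = -6.63 m.
Hydraulic gradient: i = |Δh| / L = 6.63 / 1243.4 = 0.00533.
Flow is from higher to lower head: from well F toward well E, i.e. toward the north.

i ≈ 0.00533; groundwater flows toward the north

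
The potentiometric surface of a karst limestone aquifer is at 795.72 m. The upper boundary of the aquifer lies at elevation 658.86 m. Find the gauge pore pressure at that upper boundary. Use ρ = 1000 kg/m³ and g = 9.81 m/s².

Pressure head at the aquifer top: ψ = h − z = 795.72 − 658.86 = 136.86 m.
P = ρgψ = 1000 × 9.81 × 136.86 = 1342597 Pa ≈ 1340 kPa.

P ≈ 1340 kPa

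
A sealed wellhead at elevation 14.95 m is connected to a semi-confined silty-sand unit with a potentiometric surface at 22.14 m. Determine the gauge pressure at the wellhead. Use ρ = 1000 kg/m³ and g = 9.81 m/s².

Head above the cap: Δh = 22.14 − 14.95 = 7.19 m.
P = ρgΔh = 1000 × 9.81 × 7.19 = 70534 Pa ≈ 70.5 kPa.

P ≈ 70.5 kPa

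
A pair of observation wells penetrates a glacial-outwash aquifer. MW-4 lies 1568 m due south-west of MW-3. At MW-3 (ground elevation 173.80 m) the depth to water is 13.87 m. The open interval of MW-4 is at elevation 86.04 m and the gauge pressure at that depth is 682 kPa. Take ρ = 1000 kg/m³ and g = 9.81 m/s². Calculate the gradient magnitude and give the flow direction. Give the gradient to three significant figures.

Total head at MW-3: h = 173.80 − 13.87 = 159.93 m.
Pressure head at MW-4: ψ = P/(ρg) = 682×1000 / (1000 × 9.81) = 69.52 m.
Total head at MW-4: h = z + ψ = 86.04 + 69.52 = 155.56 m.
Head difference: h(MW-3) − h(MW-4) = 159.93 − 155.56 = 4.37 m.
Hydraulic gradient: i = |Δh| / L = 4.37 / 1568 = 0.00279.
Flow is from higher to lower head: from MW-3 toward MW-4, i.e. toward the south-west.

i ≈ 0.00279; groundwater flows toward the south-west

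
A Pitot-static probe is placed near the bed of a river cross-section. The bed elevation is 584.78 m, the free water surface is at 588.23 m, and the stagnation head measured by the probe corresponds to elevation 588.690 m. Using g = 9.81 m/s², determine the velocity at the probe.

Near the bed, under hydrostatic conditions, the piezometric head (z + ψ) equals the free-surface elevation, 588.23 m.
Velocity head = total − piezometric = 588.690 − 588.23 = 0.460 m.
v = √(2g·h_v) = √(2 × 9.81 × 0.460) = 3.00 m/s.

v ≈ 3.00 m/s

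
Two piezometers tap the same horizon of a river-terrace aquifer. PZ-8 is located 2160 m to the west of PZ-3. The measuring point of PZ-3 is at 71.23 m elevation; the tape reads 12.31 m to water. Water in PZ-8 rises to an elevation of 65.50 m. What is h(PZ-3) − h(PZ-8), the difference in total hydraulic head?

Total head at PZ-3: h = 71.23 − 12.31 = 58.92 m.
Total head at PZ-8: h = 65.50 m (water level in the piezometer is the total head).
Head difference: h(PZ-3) − h(PZ-8) = 58.92 − 65.50 = -6.58 m.

Δh ≈ -6.58 m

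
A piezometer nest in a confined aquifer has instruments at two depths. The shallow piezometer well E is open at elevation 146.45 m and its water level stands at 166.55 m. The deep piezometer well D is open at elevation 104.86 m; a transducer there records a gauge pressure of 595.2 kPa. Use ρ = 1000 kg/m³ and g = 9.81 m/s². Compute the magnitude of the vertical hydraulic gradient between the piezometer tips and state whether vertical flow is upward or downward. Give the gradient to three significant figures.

Total head at well E: h = 166.55 m (water level in the standpipe).
Pressure head at well D: ψ = P/(ρg) = 595.2×1000 / (1000 × 9.81) = 60.67 m.
Total head at well D: h = z + ψ = 104.86 + 60.67 = 165.53 m.
Δh = h(well E) − h(well D) = 166.55 − 165.53 = 1.02 m.
Vertical separation Δz = 146.45 − 104.86 = 41.59 m.
|i_v| = |Δh| / Δz = 1.02 / 41.59 = 0.0245.
Head is higher in the shallow piezometer, so vertical flow is downward (recharge condition).

|i_v| ≈ 0.0245; vertical flow is downward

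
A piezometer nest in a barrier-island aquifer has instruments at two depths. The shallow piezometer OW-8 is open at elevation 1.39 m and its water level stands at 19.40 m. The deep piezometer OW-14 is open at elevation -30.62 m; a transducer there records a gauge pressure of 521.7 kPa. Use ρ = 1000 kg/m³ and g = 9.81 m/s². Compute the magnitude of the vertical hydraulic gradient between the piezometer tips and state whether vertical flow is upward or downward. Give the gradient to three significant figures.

|i_v| ≈ 0.0987; vertical flow is upward

Total head at OW-8: h = 19.40 m (water level in the standpipe).
Pressure head at OW-14: ψ = P/(ρg) = 521.7×1000 / (1000 × 9.81) = 53.18 m.
Total head at OW-14: h = z + ψ = -30.62 + 53.18 = 22.56 m.
Δh = h(OW-8) − h(OW-14) = 19.40 − 22.56 = -3.16 m.
Vertical separation Δz = 1.39 − (-30.62) = 32.01 m.
|i_v| = |Δh| / Δz = 3.16 / 32.01 = 0.0987.
Head is higher in the deep piezometer, so vertical flow is upward (discharge condition).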